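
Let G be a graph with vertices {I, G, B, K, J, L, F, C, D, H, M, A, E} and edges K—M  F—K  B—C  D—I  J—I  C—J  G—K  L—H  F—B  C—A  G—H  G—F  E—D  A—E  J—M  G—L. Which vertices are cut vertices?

Removing G increases the component count from 1 to 2, so G is a cut vertex.
By contrast removing B leaves 1 component; it is not a cut vertex. No other vertex is a cut vertex either.

G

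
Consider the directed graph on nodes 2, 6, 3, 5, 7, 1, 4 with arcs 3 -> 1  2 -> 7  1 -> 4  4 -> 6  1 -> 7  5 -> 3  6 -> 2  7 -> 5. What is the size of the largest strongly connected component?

{1, 2, 3, 4, 5, 6, 7} are all mutually reachable — one SCC of size 7.
The largest has 7 vertices.

7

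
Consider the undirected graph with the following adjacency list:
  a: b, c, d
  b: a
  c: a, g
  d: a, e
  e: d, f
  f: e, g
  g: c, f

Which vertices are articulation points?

a

Removing a increases the component count from 1 to 2, so a is a cut vertex.
By contrast removing f leaves 1 component; it is not a cut vertex. No other vertex is a cut vertex either.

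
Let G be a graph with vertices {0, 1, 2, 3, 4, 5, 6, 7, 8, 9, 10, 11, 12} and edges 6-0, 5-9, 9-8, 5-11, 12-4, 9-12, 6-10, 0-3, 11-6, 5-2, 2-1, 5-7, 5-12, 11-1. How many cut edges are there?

The edges on the cycle 5-11-1-2-5 are not bridges since each lies on that cycle.
But removing 5-7 disconnects 5 from 7; removing 10-6 disconnects 10 from 6; removing 4-12 disconnects 4 from 12; removing 3-0 disconnects 3 from 0 — these are bridges.
In total 7 edges are bridges.

7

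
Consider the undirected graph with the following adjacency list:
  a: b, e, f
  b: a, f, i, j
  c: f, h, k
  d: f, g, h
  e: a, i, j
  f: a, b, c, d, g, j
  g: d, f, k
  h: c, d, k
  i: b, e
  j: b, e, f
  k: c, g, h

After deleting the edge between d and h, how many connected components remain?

1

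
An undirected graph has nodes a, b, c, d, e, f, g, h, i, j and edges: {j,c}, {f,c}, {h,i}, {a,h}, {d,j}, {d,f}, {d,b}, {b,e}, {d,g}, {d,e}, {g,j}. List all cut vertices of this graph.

d, h

Removing d increases the component count from 2 to 3, so d is a cut vertex.
Removing h increases the component count from 2 to 3, so h is a cut vertex.
By contrast removing a leaves 2 components; it is not a cut vertex. No other vertex is a cut vertex either.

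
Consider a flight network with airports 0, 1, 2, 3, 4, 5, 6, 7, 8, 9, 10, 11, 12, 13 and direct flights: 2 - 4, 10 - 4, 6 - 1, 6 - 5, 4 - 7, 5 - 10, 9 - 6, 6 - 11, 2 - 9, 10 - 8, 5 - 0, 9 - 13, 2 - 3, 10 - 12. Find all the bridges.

0-5, 1-6, 10-12, 10-8, 11-6, 13-9, 2-3, 4-7

The edges on the cycle 2-9-6-5-10-4-2 are not bridges since each lies on that cycle.
But removing 6 - 1 disconnects 6 from 1; removing 6 - 11 disconnects 6 from 11; removing 9 - 13 disconnects 9 from 13; removing 2 - 3 disconnects 2 from 3 — these are bridges.
In total 8 edges are bridges.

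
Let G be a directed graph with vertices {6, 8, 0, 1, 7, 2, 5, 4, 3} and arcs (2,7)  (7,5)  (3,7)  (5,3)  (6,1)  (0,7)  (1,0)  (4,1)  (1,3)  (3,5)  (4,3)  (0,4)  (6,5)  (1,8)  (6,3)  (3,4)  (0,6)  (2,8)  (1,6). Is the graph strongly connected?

No

There is no directed path from 1 to 2, so the graph is not strongly connected.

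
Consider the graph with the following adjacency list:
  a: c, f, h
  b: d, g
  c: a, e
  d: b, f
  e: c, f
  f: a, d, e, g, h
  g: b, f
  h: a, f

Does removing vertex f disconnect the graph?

Yes

Deleting f raises the number of components from 1 to 2, so f is a cut vertex.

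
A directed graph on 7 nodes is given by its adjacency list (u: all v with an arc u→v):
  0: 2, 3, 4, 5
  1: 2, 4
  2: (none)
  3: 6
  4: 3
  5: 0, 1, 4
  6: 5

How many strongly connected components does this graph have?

{0, 1, 3, 4, 5, 6} are all mutually reachable — one SCC of size 6.
{2} is an SCC by itself.
That gives 2 strongly connected components.

2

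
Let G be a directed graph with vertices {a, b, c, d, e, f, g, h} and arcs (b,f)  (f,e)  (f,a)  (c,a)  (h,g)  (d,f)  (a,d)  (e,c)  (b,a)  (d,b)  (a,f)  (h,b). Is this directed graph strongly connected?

There is no directed path from a to h, so the graph is not strongly connected.

No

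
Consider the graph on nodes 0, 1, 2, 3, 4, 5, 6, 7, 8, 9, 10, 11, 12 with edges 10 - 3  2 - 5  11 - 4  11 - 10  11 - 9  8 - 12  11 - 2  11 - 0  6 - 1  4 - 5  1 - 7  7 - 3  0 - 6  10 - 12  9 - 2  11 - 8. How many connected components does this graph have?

Starting from 0 we can reach 0, 1, 2, 3, 4, 5, 6, 7, 8, 9, 10, 11, 12. That is one component of size 13.
Total: 1 component.

1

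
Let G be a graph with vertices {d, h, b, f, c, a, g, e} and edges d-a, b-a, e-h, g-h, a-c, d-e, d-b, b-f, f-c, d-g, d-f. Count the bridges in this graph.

0

The edges on the cycle d-e-h-g-d are not bridges since each lies on that cycle.
Every edge lies on some cycle, so there are no bridges.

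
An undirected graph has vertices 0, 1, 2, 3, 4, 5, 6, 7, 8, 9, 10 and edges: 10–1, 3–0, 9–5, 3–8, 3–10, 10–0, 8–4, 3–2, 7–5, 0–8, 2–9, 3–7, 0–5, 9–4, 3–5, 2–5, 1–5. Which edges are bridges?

The edges on the cycle 3-2-9-4-8-3 are not bridges since each lies on that cycle.
Every edge lies on some cycle, so there are no bridges.

none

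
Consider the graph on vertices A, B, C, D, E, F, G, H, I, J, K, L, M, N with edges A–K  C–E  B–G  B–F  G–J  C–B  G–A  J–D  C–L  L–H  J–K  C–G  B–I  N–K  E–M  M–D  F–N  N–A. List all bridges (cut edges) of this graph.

The edges on the cycle C-B-F-N-A-G-C are not bridges since each lies on that cycle.
But removing L–H disconnects L from H; removing L–C disconnects L from C; removing B–I disconnects B from I — these are bridges.

B-I, C-L, H-L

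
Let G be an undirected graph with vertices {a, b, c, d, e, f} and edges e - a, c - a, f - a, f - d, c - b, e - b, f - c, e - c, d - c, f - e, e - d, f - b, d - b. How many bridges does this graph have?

The edges on the cycle e-d-c-a-e are not bridges since each lies on that cycle.
Every edge lies on some cycle, so there are no bridges.

0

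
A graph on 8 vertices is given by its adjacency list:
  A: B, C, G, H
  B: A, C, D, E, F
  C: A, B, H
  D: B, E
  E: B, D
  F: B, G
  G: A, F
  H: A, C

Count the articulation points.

1

Removing B increases the component count from 1 to 2, so B is a cut vertex.
By contrast removing F leaves 1 component; it is not a cut vertex. No other vertex is a cut vertex either.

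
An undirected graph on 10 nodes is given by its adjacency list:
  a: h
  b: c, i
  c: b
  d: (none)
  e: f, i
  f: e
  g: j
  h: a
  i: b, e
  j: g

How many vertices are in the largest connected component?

5

d is isolated — a component by itself.
Starting from g we can reach g, j. That is one component of size 2.
Starting from a we can reach a, h. That is one component of size 2.
Starting from b we can reach b, c, e, f, i. That is one component of size 5.
The largest has 5 vertices.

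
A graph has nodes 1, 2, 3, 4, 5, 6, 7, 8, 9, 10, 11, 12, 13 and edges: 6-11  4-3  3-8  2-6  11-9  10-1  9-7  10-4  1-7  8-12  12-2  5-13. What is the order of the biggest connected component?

11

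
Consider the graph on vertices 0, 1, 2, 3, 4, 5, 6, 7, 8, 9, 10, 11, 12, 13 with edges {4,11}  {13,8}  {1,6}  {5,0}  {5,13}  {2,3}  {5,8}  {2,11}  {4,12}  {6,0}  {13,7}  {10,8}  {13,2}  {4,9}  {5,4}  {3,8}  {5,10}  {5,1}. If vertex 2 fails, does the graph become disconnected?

No

Deleting 2 leaves 1 component (was 1) (its neighbors 3, 11, 13 remain connected to each other), so 2 is not a cut vertex.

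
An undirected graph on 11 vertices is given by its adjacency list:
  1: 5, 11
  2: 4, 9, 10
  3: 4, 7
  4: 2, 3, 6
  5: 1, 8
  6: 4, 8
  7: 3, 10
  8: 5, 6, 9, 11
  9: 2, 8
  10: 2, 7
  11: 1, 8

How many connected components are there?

Starting from 1 we can reach 1, 2, 3, 4, 5, 6, 7, 8, 9, 10, 11. That is one component of size 11.
Total: 1 component.

1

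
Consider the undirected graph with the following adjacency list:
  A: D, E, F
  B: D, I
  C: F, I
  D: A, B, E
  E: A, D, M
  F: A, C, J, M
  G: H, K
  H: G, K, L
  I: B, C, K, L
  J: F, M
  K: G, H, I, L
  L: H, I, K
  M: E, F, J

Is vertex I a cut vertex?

Yes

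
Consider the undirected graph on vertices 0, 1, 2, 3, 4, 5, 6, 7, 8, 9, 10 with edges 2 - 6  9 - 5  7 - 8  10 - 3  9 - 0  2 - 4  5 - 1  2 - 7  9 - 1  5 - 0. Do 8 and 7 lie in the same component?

Yes

From 8 we can reach 2, 4, 6, 7, 8, which includes 7.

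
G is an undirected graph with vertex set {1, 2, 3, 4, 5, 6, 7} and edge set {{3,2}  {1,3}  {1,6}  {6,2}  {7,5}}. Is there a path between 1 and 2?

From 1 we can reach 1, 2, 3, 6, which includes 2.

Yes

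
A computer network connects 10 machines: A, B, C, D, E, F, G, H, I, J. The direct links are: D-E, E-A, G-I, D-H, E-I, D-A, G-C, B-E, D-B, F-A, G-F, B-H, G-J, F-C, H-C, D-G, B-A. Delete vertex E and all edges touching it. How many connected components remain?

1

With E gone, the remaining components are: {A, B, C, D, F, G, H, I, J}.
That is 1 component.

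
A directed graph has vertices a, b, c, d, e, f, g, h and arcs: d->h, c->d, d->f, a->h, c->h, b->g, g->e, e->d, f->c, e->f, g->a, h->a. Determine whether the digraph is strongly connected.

No

There is no directed path from h to g, so the graph is not strongly connected.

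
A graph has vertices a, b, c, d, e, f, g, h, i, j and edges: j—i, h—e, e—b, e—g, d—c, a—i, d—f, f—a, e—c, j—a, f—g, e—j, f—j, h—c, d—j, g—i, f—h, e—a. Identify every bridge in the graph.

b-e

The edges on the cycle d-f-h-e-a-i-j-d are not bridges since each lies on that cycle.
But removing b—e disconnects b from e — this is a bridge.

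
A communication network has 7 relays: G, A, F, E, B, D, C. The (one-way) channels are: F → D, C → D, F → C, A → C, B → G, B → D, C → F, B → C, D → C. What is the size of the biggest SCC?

3

{C, D, F} are all mutually reachable — one SCC of size 3.
{E} is an SCC by itself.
{B} is an SCC by itself.
{G} is an SCC by itself.
{A} is an SCC by itself.
The largest has 3 vertices.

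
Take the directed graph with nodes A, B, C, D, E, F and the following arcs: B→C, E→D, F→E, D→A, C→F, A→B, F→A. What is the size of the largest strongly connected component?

6

{A, B, C, D, E, F} are all mutually reachable — one SCC of size 6.
The largest has 6 vertices.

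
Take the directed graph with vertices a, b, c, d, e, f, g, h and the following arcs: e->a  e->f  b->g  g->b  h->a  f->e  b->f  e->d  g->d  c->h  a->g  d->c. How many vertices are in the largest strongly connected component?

{a, b, c, d, e, f, g, h} are all mutually reachable — one SCC of size 8.
The largest has 8 vertices.

8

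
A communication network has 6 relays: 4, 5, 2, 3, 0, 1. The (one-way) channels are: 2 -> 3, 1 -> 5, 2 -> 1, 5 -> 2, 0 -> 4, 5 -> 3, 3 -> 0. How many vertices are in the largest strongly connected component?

3

{1, 2, 5} are all mutually reachable — one SCC of size 3.
{3} is an SCC by itself.
{4} is an SCC by itself.
{0} is an SCC by itself.
The largest has 3 vertices.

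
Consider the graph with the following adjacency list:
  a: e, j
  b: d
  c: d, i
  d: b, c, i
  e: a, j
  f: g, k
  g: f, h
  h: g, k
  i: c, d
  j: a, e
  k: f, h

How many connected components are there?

3

Starting from a we can reach a, e, j. That is one component of size 3.
Starting from f we can reach f, g, h, k. That is one component of size 4.
Starting from b we can reach b, c, d, i. That is one component of size 4.
Total: 3 components.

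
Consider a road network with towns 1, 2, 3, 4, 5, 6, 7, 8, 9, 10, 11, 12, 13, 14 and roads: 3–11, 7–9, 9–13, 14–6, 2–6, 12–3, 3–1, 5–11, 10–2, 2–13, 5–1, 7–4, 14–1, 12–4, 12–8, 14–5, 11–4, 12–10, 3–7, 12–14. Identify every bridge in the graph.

The edges on the cycle 12-10-2-6-14-12 are not bridges since each lies on that cycle.
But removing 12–8 disconnects 12 from 8 — this is a bridge.

12-8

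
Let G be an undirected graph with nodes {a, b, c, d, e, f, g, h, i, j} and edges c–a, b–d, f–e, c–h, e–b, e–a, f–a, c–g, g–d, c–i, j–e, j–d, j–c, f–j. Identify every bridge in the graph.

c-h, c-i

The edges on the cycle j-c-g-d-j are not bridges since each lies on that cycle.
But removing c–h disconnects c from h; removing i–c disconnects i from c — these are bridges.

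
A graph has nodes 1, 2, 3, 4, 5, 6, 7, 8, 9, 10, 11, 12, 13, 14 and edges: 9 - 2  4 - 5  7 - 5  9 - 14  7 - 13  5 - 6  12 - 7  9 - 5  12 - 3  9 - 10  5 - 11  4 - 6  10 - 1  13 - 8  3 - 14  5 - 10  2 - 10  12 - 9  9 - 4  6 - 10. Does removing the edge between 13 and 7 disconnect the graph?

Yes

Removing 13 - 7 leaves no path between 13 and 7: the component count goes from 1 to 2. So it is a bridge.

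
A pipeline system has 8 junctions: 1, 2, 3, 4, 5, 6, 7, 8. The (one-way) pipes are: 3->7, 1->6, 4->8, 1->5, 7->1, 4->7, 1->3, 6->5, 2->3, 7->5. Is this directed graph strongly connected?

There is no directed path from 6 to 7, so the graph is not strongly connected.

No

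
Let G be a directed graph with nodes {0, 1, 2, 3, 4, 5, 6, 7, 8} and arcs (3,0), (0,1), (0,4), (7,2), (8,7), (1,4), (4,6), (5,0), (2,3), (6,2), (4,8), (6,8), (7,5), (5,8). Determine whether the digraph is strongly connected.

Yes

From 6 we can reach every vertex (0, 1, 2, 3, 4, 5, 6, 7, 8), and every vertex can reach 6 (0, 1, 2, 3, 4, 5, 6, 7, 8). So the whole graph is one strongly connected component.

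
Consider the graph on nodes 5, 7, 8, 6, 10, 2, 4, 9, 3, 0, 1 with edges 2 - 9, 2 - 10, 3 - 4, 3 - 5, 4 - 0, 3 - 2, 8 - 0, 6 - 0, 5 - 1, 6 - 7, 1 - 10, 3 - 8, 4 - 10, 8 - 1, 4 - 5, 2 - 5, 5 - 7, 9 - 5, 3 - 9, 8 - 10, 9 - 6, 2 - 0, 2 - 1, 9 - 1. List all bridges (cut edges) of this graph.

none

The edges on the cycle 3-2-5-4-3 are not bridges since each lies on that cycle.
Every edge lies on some cycle, so there are no bridges.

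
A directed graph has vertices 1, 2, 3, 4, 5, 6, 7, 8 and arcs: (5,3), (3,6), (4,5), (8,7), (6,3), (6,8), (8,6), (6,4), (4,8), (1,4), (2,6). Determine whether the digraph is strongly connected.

There is no directed path from 6 to 1, so the graph is not strongly connected.

No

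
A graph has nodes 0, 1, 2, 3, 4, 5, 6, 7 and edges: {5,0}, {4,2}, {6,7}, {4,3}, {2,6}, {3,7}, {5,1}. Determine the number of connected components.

2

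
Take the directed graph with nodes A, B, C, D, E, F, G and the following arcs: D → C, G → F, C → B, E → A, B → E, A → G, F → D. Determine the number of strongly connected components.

{A, B, C, D, E, F, G} are all mutually reachable — one SCC of size 7.
That gives 1 strongly connected component.

1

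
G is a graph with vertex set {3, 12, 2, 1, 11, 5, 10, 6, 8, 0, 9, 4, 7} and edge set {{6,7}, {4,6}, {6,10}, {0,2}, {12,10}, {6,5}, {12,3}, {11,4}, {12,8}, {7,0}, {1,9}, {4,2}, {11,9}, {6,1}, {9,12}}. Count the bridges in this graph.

The edges on the cycle 4-6-7-0-2-4 are not bridges since each lies on that cycle.
But removing 6-5 disconnects 6 from 5; removing 3-12 disconnects 3 from 12; removing 12-8 disconnects 12 from 8 — these are bridges.
That makes 3 bridges.

3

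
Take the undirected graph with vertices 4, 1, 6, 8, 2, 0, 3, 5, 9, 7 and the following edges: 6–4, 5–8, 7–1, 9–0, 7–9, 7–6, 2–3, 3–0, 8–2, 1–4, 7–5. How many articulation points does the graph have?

Removing 7 increases the component count from 1 to 2, so 7 is a cut vertex.
By contrast removing 1 leaves 1 component; it is not a cut vertex. No other vertex is a cut vertex either.

1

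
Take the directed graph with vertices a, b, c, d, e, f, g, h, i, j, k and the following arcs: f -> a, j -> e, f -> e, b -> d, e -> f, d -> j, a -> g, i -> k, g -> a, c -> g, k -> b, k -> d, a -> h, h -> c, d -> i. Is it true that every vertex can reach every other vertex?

There is no directed path from e to i, so the graph is not strongly connected.

No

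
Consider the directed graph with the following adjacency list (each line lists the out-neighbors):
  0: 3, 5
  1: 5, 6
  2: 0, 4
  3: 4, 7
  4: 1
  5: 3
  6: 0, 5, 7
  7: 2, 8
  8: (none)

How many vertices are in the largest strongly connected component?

8

{0, 1, 2, 3, 4, 5, 6, 7} are all mutually reachable — one SCC of size 8.
{8} is an SCC by itself.
The largest has 8 vertices.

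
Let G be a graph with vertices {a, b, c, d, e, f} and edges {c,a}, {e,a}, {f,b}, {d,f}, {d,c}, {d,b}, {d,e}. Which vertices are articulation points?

d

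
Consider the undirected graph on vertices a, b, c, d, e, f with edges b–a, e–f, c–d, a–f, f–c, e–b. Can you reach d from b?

Yes

From b we can reach a, b, c, d, e, f, which includes d.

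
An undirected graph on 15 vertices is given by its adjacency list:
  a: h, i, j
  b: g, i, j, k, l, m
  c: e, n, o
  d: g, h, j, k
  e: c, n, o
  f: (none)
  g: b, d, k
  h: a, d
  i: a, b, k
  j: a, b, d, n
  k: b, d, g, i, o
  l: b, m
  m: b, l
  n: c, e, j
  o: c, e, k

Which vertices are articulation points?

b

Removing b increases the component count from 2 to 3, so b is a cut vertex.
By contrast removing a leaves 2 components; it is not a cut vertex. No other vertex is a cut vertex either.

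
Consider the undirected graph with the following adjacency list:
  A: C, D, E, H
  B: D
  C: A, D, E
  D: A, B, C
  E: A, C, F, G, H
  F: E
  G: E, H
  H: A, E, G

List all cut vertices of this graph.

D, E

Removing D increases the component count from 1 to 2, so D is a cut vertex.
Removing E increases the component count from 1 to 2, so E is a cut vertex.
By contrast removing C leaves 1 component; it is not a cut vertex. No other vertex is a cut vertex either.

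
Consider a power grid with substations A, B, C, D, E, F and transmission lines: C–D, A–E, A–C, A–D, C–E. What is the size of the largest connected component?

4

B is isolated — a component by itself.
F is isolated — a component by itself.
Starting from A we can reach A, C, D, E. That is one component of size 4.
The largest has 4 vertices.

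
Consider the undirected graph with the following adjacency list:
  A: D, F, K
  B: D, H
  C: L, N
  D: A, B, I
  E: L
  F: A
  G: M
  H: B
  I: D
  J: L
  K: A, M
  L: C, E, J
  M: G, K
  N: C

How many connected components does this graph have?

Starting from C we can reach C, E, J, L, N. That is one component of size 5.
Starting from A we can reach A, B, D, F, G, H, I, K, M. That is one component of size 9.
Total: 2 components.

2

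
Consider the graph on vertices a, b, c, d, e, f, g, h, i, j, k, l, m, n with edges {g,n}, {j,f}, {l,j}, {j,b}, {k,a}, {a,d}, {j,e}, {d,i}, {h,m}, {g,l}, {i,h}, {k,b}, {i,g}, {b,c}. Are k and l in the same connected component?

Yes

From k we can reach a, b, c, d, e, f, g, h, i, j, k, l, m, n, which includes l.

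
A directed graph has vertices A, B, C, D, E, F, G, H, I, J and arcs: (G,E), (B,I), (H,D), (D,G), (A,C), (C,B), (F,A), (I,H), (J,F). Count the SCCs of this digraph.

{H} is an SCC by itself.
{B} is an SCC by itself.
{E} is an SCC by itself.
{I} is an SCC by itself.
{F} is an SCC by itself.
(and 5 more singleton SCCs)
That gives 10 strongly connected components.

10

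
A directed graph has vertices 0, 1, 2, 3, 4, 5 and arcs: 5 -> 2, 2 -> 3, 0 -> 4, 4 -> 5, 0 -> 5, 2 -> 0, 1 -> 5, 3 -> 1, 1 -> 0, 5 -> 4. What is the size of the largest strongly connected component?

6

{0, 1, 2, 3, 4, 5} are all mutually reachable — one SCC of size 6.
The largest has 6 vertices.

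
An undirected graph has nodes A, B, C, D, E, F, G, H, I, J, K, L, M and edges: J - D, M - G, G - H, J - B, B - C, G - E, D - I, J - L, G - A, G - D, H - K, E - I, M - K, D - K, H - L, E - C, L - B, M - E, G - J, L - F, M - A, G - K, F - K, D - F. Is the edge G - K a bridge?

No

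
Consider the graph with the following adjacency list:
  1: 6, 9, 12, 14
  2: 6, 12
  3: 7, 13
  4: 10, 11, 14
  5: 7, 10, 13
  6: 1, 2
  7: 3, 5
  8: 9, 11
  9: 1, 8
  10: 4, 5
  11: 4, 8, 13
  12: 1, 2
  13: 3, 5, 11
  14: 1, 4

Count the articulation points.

1

Removing 1 increases the component count from 1 to 2, so 1 is a cut vertex.
By contrast removing 4 leaves 1 component; it is not a cut vertex. No other vertex is a cut vertex either.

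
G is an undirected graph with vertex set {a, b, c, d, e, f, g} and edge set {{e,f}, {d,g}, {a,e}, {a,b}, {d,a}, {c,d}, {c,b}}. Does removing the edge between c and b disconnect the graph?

After removing c - b, the path c-d-a-b still connects them, so the edge is not a bridge.

No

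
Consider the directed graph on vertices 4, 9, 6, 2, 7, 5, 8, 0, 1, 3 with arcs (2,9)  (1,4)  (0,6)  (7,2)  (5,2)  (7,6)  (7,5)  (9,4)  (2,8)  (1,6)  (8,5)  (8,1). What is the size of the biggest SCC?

3

{2, 5, 8} are all mutually reachable — one SCC of size 3.
{1} is an SCC by itself.
{7} is an SCC by itself.
{0} is an SCC by itself.
{4} is an SCC by itself.
(and 3 more singleton SCCs)
The largest has 3 vertices.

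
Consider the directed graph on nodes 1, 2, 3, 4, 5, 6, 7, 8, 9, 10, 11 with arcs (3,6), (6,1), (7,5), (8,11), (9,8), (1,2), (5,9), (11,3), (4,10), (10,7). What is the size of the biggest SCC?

{5} is an SCC by itself.
{7} is an SCC by itself.
{8} is an SCC by itself.
{4} is an SCC by itself.
{1} is an SCC by itself.
(and 6 more singleton SCCs)
The largest has 1 vertex.

1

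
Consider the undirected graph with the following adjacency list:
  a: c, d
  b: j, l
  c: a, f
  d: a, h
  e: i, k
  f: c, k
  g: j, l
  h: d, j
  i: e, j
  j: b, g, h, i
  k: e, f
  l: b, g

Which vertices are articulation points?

Removing j increases the component count from 1 to 2, so j is a cut vertex.
By contrast removing f leaves 1 component; it is not a cut vertex. No other vertex is a cut vertex either.

j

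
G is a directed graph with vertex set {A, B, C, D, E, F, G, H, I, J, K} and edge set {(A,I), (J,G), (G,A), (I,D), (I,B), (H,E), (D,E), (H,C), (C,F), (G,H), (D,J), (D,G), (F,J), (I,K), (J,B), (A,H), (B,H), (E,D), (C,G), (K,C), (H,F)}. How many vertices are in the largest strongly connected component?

11

{A, B, C, D, E, F, G, H, I, J, K} are all mutually reachable — one SCC of size 11.
The largest has 11 vertices.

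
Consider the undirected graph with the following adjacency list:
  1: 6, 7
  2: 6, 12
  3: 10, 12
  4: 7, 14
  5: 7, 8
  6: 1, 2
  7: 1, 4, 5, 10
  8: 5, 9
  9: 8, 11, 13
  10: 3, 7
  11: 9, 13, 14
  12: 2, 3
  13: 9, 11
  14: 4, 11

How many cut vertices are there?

Removing 7 increases the component count from 1 to 2, so 7 is a cut vertex.
By contrast removing 2 leaves 1 component; it is not a cut vertex. No other vertex is a cut vertex either.

1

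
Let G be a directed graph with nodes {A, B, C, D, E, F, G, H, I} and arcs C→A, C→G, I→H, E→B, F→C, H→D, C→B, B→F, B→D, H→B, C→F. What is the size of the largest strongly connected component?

3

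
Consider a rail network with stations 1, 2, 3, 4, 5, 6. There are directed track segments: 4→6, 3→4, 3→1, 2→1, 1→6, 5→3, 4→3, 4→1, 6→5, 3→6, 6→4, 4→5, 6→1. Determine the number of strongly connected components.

2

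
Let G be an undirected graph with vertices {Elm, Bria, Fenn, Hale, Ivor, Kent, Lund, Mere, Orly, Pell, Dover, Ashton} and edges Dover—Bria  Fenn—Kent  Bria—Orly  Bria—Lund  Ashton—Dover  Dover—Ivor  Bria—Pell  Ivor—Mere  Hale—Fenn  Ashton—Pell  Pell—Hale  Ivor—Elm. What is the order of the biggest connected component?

12

Starting from Elm we can reach Elm, Bria, Fenn, Hale, Ivor, Kent, Lund, Mere, Orly, Pell, Dover, Ashton. That is one component of size 12.
The largest has 12 vertices.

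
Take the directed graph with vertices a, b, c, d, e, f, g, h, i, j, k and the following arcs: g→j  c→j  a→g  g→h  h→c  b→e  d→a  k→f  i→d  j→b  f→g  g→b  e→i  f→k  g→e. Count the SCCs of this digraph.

{a, b, c, d, e, g, h, i, j} are all mutually reachable — one SCC of size 9.
{f, k} are all mutually reachable — one SCC of size 2.
That gives 2 strongly connected components.

2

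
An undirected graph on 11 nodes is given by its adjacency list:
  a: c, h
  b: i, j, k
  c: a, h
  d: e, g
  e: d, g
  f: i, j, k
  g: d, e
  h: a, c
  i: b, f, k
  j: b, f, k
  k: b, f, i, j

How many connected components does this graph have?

3

Starting from d we can reach d, e, g. That is one component of size 3.
Starting from a we can reach a, c, h. That is one component of size 3.
Starting from b we can reach b, f, i, j, k. That is one component of size 5.
Total: 3 components.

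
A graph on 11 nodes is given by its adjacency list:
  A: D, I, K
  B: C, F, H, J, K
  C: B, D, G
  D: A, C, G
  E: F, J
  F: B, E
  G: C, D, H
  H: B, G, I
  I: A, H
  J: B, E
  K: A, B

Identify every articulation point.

Removing B increases the component count from 1 to 2, so B is a cut vertex.
By contrast removing E leaves 1 component; it is not a cut vertex. No other vertex is a cut vertex either.

B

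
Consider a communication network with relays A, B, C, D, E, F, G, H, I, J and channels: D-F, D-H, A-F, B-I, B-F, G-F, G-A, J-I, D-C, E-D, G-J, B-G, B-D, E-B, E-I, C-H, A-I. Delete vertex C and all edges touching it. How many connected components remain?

1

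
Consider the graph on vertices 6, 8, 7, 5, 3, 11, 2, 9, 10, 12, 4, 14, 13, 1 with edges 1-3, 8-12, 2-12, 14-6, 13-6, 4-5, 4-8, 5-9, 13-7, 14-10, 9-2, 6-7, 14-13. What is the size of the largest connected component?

11 is isolated — a component by itself.
Starting from 1 we can reach 1, 3. That is one component of size 2.
Starting from 6 we can reach 6, 7, 10, 13, 14. That is one component of size 5.
Starting from 2 we can reach 2, 4, 5, 8, 9, 12. That is one component of size 6.
The largest has 6 vertices.

6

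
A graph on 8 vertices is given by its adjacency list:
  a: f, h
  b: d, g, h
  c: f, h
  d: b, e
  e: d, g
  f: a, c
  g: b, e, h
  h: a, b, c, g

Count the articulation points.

Removing h increases the component count from 1 to 2, so h is a cut vertex.
By contrast removing d leaves 1 component; it is not a cut vertex. No other vertex is a cut vertex either.

1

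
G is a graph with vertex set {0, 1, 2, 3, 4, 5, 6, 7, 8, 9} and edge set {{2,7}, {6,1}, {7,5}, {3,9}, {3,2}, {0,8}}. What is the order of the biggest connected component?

4 is isolated — a component by itself.
Starting from 0 we can reach 0, 8. That is one component of size 2.
Starting from 1 we can reach 1, 6. That is one component of size 2.
Starting from 2 we can reach 2, 3, 5, 7, 9. That is one component of size 5.
The largest has 5 vertices.

5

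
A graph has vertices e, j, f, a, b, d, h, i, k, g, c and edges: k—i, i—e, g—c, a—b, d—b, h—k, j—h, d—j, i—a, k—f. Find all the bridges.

The edges on the cycle d-j-h-k-i-a-b-d are not bridges since each lies on that cycle.
But removing g—c disconnects g from c; removing e—i disconnects e from i; removing k—f disconnects k from f — these are bridges.

c-g, e-i, f-k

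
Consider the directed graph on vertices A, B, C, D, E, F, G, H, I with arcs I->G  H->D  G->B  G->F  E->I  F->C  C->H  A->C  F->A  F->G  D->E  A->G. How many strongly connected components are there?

{A, C, D, E, F, G, H, I} are all mutually reachable — one SCC of size 8.
{B} is an SCC by itself.
That gives 2 strongly connected components.

2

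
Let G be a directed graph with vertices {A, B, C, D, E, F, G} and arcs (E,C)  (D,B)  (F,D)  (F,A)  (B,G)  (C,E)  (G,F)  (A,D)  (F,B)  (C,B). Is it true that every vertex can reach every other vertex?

There is no directed path from F to E, so the graph is not strongly connected.

No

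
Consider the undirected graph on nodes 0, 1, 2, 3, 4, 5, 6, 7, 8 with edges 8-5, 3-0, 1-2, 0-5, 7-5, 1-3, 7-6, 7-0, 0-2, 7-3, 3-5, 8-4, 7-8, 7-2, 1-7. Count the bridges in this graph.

2

The edges on the cycle 7-8-5-0-3-7 are not bridges since each lies on that cycle.
But removing 8-4 disconnects 8 from 4; removing 7-6 disconnects 7 from 6 — these are bridges.
That makes 2 bridges.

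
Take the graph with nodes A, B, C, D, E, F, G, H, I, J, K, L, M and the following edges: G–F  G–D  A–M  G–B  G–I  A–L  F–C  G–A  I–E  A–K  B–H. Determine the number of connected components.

2

J is isolated — a component by itself.
Starting from A we can reach A, B, C, D, E, F, G, H, I, K, L, M. That is one component of size 12.
Total: 2 components.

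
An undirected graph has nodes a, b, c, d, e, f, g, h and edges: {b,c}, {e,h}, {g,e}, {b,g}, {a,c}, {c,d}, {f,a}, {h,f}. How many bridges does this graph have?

1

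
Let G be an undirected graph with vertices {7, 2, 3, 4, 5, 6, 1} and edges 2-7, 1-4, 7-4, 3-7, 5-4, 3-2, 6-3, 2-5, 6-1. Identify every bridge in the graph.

The edges on the cycle 3-2-5-4-7-3 are not bridges since each lies on that cycle.
Every edge lies on some cycle, so there are no bridges.

none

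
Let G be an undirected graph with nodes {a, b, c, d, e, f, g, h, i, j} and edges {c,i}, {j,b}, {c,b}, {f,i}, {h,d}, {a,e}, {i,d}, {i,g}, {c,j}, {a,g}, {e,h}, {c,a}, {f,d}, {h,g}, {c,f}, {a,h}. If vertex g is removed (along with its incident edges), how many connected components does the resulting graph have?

1

With g gone, the remaining components are: {a, b, c, d, e, f, h, i, j}.
That is 1 component.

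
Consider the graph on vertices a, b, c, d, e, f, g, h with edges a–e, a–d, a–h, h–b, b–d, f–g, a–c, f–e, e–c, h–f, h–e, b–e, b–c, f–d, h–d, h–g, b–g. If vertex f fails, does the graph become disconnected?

Deleting f leaves 1 component (was 1) (its neighbors d, e, g, h remain connected to each other), so f is not a cut vertex.

No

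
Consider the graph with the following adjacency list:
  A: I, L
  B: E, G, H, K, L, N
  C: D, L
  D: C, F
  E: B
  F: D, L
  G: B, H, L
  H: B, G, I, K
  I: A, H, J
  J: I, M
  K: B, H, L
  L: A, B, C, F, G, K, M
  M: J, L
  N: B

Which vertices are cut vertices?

B, L

Removing B increases the component count from 1 to 3, so B is a cut vertex.
Removing L increases the component count from 1 to 2, so L is a cut vertex.
By contrast removing G leaves 1 component; it is not a cut vertex. No other vertex is a cut vertex either.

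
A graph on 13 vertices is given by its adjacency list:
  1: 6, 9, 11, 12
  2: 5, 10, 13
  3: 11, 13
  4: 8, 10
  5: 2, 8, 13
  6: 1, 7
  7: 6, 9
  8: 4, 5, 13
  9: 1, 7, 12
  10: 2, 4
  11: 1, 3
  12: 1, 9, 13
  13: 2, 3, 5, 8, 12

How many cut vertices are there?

Removing 13 increases the component count from 1 to 2, so 13 is a cut vertex.
By contrast removing 1 leaves 1 component; it is not a cut vertex. No other vertex is a cut vertex either.

1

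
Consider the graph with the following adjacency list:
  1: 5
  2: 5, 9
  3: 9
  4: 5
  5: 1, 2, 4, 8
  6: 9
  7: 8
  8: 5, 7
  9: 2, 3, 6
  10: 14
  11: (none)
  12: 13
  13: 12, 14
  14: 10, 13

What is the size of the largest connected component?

9

11 is isolated — a component by itself.
Starting from 10 we can reach 10, 12, 13, 14. That is one component of size 4.
Starting from 1 we can reach 1, 2, 3, 4, 5, 6, 7, 8, 9. That is one component of size 9.
The largest has 9 vertices.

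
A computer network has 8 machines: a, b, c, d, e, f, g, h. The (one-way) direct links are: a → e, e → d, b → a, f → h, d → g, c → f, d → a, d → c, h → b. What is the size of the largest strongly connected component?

{a, b, c, d, e, f, h} are all mutually reachable — one SCC of size 7.
{g} is an SCC by itself.
The largest has 7 vertices.

7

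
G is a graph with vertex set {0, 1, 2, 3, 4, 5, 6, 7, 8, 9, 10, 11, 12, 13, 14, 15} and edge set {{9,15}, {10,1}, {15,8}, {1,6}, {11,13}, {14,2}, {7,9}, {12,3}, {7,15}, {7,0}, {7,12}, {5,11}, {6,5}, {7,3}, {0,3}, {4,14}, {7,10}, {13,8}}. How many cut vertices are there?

2

Removing 7 increases the component count from 2 to 3, so 7 is a cut vertex.
Removing 14 increases the component count from 2 to 3, so 14 is a cut vertex.
By contrast removing 13 leaves 2 components; it is not a cut vertex. No other vertex is a cut vertex either.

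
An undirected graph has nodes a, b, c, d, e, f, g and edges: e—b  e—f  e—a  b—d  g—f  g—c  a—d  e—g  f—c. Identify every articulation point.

e

Removing e increases the component count from 1 to 2, so e is a cut vertex.
By contrast removing a leaves 1 component; it is not a cut vertex. No other vertex is a cut vertex either.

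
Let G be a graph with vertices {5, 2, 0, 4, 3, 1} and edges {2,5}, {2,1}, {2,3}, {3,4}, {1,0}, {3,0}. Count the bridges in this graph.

2

The edges on the cycle 2-3-0-1-2 are not bridges since each lies on that cycle.
But removing 5—2 disconnects 5 from 2; removing 4—3 disconnects 4 from 3 — these are bridges.
That makes 2 bridges.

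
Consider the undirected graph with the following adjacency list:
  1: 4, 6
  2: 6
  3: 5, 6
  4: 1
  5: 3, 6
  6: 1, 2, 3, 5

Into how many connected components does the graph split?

1

Starting from 1 we can reach 1, 2, 3, 4, 5, 6. That is one component of size 6.
Total: 1 component.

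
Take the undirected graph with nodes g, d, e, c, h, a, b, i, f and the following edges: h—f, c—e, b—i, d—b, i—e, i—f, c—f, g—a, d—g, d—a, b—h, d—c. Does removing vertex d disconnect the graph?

Yes

Deleting d raises the number of components from 1 to 2, so d is a cut vertex.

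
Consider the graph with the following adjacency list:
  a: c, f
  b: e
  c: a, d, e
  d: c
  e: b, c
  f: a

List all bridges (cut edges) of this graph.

a-c, a-f, b-e, c-d, c-e

removing d-c disconnects d from c; removing f-a disconnects f from a; removing a-c disconnects a from c; removing e-c disconnects e from c — these are bridges.
In total 5 edges are bridges.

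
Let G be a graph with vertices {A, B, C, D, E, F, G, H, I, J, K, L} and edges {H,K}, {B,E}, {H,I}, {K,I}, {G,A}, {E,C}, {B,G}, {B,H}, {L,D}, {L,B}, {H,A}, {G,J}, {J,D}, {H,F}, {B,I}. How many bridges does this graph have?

3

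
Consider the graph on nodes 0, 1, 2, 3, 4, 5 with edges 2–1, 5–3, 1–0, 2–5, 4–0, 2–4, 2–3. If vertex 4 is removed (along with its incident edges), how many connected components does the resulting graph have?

1

With 4 gone, the remaining components are: {0, 1, 2, 3, 5}.
That is 1 component.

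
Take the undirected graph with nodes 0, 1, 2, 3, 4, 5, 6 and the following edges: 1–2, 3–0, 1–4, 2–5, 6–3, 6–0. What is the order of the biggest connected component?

4

Starting from 0 we can reach 0, 3, 6. That is one component of size 3.
Starting from 1 we can reach 1, 2, 4, 5. That is one component of size 4.
The largest has 4 vertices.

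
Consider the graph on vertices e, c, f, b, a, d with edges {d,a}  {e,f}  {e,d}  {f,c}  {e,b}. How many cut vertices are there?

Removing d increases the component count from 1 to 2, so d is a cut vertex.
Removing e increases the component count from 1 to 3, so e is a cut vertex.
Removing f increases the component count from 1 to 2, so f is a cut vertex.
By contrast removing c leaves 1 component; it is not a cut vertex. No other vertex is a cut vertex either.

3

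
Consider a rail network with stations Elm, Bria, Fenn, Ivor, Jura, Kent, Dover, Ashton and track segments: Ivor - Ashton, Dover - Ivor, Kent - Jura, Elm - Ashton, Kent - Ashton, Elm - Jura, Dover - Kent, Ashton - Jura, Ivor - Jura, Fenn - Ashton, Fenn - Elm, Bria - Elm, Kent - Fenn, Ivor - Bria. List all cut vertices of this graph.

Removing Jura, for instance, still leaves 1 component. No single vertex removal increases the component count — the graph has no articulation points.

none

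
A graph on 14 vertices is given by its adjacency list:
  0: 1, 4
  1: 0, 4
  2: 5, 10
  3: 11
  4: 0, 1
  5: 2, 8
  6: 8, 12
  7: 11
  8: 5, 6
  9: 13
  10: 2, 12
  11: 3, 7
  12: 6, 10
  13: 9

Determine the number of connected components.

4

Starting from 9 we can reach 9, 13. That is one component of size 2.
Starting from 0 we can reach 0, 1, 4. That is one component of size 3.
Starting from 3 we can reach 3, 7, 11. That is one component of size 3.
Starting from 2 we can reach 2, 5, 6, 8, 10, 12. That is one component of size 6.
Total: 4 components.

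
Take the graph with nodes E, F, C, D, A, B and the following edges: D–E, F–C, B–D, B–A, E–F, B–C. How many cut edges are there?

The edges on the cycle B-D-E-F-C-B are not bridges since each lies on that cycle.
But removing B–A disconnects B from A — this is a bridge.

1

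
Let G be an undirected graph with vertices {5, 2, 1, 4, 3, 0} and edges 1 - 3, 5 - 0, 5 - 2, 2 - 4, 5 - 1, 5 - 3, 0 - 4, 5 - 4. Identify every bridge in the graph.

The edges on the cycle 5-1-3-5 are not bridges since each lies on that cycle.
Every edge lies on some cycle, so there are no bridges.

none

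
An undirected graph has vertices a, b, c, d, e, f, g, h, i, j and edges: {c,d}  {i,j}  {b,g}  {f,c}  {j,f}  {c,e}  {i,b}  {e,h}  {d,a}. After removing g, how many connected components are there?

With g gone, the remaining components are: {a, b, c, d, e, f, h, i, j}.
That is 1 component.

1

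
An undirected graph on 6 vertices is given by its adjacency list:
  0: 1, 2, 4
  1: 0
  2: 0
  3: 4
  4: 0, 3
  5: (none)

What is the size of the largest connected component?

5 is isolated — a component by itself.
Starting from 0 we can reach 0, 1, 2, 3, 4. That is one component of size 5.
The largest has 5 vertices.

5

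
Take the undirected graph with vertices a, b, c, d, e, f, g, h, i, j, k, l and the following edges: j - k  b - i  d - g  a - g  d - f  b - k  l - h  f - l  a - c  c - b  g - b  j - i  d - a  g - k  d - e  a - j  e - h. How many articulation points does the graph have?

1

Removing d increases the component count from 1 to 2, so d is a cut vertex.
By contrast removing c leaves 1 component; it is not a cut vertex. No other vertex is a cut vertex either.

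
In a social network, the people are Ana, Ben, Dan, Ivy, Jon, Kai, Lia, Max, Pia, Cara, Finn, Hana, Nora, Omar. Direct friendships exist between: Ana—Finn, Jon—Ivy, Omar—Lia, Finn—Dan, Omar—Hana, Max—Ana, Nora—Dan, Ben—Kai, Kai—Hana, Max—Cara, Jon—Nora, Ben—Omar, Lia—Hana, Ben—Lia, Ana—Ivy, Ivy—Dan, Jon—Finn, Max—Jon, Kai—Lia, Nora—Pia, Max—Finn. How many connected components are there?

2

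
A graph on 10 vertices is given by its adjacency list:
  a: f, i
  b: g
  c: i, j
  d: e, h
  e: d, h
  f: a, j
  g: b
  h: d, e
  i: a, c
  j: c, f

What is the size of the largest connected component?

Starting from b we can reach b, g. That is one component of size 2.
Starting from d we can reach d, e, h. That is one component of size 3.
Starting from a we can reach a, c, f, i, j. That is one component of size 5.
The largest has 5 vertices.

5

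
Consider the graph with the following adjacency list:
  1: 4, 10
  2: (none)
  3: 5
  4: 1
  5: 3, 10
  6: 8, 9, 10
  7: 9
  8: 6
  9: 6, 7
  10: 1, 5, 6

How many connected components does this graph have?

2 is isolated — a component by itself.
Starting from 1 we can reach 1, 3, 4, 5, 6, 7, 8, 9, 10. That is one component of size 9.
Total: 2 components.

2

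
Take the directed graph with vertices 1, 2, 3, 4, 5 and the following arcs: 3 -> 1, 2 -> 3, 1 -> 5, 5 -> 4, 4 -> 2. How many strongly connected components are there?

1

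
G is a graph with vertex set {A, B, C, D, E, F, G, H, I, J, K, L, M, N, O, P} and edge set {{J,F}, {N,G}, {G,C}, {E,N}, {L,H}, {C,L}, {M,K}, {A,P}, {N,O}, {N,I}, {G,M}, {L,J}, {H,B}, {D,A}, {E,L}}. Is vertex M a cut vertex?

Yes

Deleting M raises the number of components from 2 to 3, so M is a cut vertex.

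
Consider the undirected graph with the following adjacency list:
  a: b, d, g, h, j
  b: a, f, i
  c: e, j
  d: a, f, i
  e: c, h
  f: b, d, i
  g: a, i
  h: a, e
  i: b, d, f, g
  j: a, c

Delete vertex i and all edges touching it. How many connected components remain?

With i gone, the remaining components are: {a, b, c, d, e, f, g, h, j}.
That is 1 component.

1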